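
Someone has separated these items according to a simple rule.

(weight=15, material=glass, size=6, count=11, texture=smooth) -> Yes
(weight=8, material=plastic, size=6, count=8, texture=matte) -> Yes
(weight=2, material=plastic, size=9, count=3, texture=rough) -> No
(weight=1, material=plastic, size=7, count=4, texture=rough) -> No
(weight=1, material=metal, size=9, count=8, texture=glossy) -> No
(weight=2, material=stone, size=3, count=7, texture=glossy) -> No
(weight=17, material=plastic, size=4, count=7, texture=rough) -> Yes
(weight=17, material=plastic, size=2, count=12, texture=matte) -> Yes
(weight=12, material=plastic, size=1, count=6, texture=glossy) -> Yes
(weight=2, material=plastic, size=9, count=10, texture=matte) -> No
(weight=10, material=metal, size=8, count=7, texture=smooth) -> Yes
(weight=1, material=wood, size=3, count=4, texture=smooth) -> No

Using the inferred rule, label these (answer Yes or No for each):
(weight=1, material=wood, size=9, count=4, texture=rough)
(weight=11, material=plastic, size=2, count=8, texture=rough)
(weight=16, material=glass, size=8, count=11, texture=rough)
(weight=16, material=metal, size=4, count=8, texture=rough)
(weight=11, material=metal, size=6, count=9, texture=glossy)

The distinguishing property — weight ≥ 8 — holds for all the 'Yes' cases and none of the 'No' cases.
(weight=1, material=wood, size=9, count=4, texture=rough) — weight = 1, hence No. (weight=11, material=plastic, size=2, count=8, texture=rough) — weight = 11, hence Yes. (weight=16, material=glass, size=8, count=11, texture=rough) — weight = 16, hence Yes. (weight=16, material=metal, size=4, count=8, texture=rough) — weight = 16, hence Yes. (weight=11, material=metal, size=6, count=9, texture=glossy) — weight = 11, hence Yes.

No, Yes, Yes, Yes, Yes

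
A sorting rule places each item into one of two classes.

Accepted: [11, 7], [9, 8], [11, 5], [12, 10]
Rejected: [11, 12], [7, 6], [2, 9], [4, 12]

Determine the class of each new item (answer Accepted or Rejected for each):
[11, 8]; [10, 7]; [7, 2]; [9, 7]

The classifier is using: first > second AND sum ≥ 16.
[11, 8]: Accepted (11 > 8, 11+8 = 19).
[10, 7]: Accepted (10 > 7, 10+7 = 17).
[7, 2]: Rejected (7 > 2, 7+2 = 9).
[9, 7]: Accepted (9 > 7, 9+7 = 16).

Accepted, Accepted, Rejected, Accepted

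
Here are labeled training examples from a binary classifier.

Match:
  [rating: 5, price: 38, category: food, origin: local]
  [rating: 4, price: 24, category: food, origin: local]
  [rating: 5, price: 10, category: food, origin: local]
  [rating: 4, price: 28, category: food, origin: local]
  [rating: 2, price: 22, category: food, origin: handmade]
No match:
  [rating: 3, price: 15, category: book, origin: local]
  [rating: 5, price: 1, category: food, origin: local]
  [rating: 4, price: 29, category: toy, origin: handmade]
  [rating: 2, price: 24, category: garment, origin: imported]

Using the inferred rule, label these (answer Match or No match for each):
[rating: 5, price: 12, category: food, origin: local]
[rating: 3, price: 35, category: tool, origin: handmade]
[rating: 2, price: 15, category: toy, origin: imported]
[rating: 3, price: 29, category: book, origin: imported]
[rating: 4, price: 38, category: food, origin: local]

The rule appears to be: category is food AND price ≥ 10.

Match, No match, No match, No match, Match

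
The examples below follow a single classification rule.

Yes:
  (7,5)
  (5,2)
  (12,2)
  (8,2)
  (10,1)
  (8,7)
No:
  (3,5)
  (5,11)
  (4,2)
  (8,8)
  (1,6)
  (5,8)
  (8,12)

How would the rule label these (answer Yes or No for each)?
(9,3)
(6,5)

The rule appears to be: first > second AND sum ≥ 7.
(9,3): 9 > 3, 9+3 = 12 — satisfies this, so Yes. (6,5): 6 > 5, 6+5 = 11 — satisfies this, so Yes.

Yes, Yes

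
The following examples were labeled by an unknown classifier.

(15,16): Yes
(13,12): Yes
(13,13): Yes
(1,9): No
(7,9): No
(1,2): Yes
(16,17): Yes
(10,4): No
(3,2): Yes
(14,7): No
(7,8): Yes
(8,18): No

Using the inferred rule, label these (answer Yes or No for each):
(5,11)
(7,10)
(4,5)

No, No, Yes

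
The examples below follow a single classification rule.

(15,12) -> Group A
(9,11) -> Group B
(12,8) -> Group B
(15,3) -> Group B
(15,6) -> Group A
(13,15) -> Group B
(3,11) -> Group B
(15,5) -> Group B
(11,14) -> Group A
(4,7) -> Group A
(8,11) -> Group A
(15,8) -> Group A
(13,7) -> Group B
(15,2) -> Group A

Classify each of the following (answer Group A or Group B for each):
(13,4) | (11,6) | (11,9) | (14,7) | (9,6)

Group A, Group A, Group B, Group A, Group A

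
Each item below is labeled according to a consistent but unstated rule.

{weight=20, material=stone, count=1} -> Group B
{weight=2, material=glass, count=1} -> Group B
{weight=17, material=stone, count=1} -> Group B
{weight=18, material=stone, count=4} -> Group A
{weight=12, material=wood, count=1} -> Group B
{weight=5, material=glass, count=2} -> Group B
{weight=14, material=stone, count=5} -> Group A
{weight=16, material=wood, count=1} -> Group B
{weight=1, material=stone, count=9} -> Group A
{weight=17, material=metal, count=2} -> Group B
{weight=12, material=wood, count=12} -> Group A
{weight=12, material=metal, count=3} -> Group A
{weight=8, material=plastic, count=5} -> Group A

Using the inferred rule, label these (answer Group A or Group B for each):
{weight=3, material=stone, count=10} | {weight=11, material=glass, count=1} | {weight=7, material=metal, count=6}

Group A, Group B, Group A

Rule: count ≥ 3. This holds for each 'Group A' example and fails for each 'Group B' one.
{weight=3, material=stone, count=10}: Group A (count = 10). {weight=11, material=glass, count=1}: Group B (count = 1). {weight=7, material=metal, count=6}: Group A (count = 6).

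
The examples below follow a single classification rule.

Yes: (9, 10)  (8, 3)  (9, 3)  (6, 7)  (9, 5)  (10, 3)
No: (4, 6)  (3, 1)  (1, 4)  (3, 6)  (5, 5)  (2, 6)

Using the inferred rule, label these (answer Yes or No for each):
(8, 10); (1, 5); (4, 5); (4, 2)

Yes, No, No, No

Rule: sum ≥ 11. This holds for each 'Yes' example and fails for each 'No' one.
(8, 10) → 8+10 = 18 → Yes.
(1, 5) → 1+5 = 6 → No.
(4, 5) → 4+5 = 9 → No.
(4, 2) → 4+2 = 6 → No.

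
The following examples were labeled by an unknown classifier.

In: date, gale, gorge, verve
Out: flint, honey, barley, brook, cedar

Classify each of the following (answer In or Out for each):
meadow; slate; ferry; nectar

The simplest hypothesis consistent with all the labels is: ends with 'e'.
meadow: Out (ends with 'w').
slate: In (ends with 'e').
ferry: Out (ends with 'y').
nectar: Out (ends with 'r').

Out, In, Out, Out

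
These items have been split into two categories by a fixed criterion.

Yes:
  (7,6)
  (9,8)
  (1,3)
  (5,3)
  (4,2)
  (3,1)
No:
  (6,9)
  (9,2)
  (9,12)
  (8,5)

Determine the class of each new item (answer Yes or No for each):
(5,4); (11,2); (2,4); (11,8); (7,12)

The rule appears to be: |first − second| ≤ 2.
(5,4) → |5−4| = 1 → Yes.
(11,2) → |11−2| = 9 → No.
(2,4) → |2−4| = 2 → Yes.
(11,8) → |11−8| = 3 → No.
(7,12) → |7−12| = 5 → No.

Yes, No, Yes, No, No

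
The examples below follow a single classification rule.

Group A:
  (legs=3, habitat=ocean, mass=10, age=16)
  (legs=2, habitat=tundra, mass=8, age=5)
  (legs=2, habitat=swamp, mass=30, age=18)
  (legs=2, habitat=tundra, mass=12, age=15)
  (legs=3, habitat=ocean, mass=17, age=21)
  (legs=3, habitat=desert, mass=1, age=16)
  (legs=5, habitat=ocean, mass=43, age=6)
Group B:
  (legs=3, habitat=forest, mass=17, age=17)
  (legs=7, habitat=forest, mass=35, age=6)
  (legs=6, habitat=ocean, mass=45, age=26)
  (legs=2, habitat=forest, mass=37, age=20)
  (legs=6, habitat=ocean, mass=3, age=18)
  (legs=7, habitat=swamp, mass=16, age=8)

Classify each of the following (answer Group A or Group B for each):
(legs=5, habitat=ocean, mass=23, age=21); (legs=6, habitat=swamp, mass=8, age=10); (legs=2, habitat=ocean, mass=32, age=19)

Group A, Group B, Group A

All 'Group A' examples share one property — habitat is not forest AND legs ≤ 5 — and every 'Group B' example lacks it.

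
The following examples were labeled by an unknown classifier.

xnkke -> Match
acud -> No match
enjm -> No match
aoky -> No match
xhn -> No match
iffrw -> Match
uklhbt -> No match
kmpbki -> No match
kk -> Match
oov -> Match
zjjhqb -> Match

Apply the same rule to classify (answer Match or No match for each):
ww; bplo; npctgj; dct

Match, No match, No match, No match

The common property of the 'Match' items is: has a double letter. No 'No match' item has it.
ww: 'ww' doubled — checks out, so Match. bplo: no doubled letter — does not pass, so No match. npctgj: no doubled letter — does not pass, so No match. dct: no doubled letter — does not pass, so No match.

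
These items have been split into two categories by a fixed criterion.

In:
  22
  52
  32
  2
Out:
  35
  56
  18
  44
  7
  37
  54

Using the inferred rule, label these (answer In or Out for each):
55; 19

Out, Out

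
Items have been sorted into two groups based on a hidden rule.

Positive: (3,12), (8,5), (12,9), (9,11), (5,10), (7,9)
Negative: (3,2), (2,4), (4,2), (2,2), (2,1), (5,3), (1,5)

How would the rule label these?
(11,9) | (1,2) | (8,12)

The pattern is that an item is 'Positive' exactly when: sum ≥ 13.
Positive: (11,9), since 11+9 = 20. Negative: (1,2), since 1+2 = 3. Positive: (8,12), since 8+12 = 20.

Positive, Negative, Positive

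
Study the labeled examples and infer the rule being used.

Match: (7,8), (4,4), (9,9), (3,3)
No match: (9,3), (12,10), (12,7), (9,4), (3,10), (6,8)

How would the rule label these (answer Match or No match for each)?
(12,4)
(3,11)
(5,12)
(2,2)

No match, No match, No match, Match

Rule: |first − second| ≤ 1. This holds for each 'Match' example and fails for each 'No match' one.
(12,4): |12−4| = 8 — does not satisfy this, so No match. (3,11): |3−11| = 8 — does not satisfy this, so No match. (5,12): |5−12| = 7 — does not satisfy this, so No match. (2,2): |2−2| = 0 — matches, so Match.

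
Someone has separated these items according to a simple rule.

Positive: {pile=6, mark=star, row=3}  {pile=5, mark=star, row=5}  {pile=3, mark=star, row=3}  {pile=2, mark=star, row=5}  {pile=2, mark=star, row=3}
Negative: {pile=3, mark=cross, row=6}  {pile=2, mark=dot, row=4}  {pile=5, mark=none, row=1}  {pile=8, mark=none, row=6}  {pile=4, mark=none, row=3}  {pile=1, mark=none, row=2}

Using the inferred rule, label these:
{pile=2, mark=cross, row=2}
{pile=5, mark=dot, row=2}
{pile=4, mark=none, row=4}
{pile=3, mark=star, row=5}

Comparing the two groups points to one rule — mark is star.
{pile=2, mark=cross, row=2}: Negative (mark is cross).
{pile=5, mark=dot, row=2}: Negative (mark is dot).
{pile=4, mark=none, row=4}: Negative (mark is none).
{pile=3, mark=star, row=5}: Positive (mark is star).

Negative, Negative, Negative, Positive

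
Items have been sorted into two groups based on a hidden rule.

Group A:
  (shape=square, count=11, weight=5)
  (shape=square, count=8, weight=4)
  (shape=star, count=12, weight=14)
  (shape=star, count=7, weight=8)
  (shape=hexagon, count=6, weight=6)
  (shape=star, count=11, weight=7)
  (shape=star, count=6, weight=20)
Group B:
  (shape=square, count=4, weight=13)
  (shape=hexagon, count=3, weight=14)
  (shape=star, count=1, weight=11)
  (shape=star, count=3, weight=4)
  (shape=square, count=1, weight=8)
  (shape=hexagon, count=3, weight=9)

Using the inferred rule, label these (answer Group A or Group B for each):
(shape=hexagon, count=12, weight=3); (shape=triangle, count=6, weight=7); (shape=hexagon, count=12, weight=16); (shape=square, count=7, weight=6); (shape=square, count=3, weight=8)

Rule: count ≥ 6. This holds for each 'Group A' example and fails for each 'Group B' one.
(shape=hexagon, count=12, weight=3): Group A (count = 12). (shape=triangle, count=6, weight=7): Group A (count = 6). (shape=hexagon, count=12, weight=16): Group A (count = 12). (shape=square, count=7, weight=6): Group A (count = 7). (shape=square, count=3, weight=8): Group B (count = 3).

Group A, Group A, Group A, Group A, Group B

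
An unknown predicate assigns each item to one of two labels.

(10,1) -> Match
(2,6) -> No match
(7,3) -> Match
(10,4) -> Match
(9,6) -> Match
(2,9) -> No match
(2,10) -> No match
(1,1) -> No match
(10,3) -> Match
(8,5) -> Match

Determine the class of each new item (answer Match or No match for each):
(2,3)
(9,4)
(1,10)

The rule appears to be: first > second.
(2,3) → 2 < 3 → No match. (9,4) → 9 > 4 → Match. (1,10) → 1 < 10 → No match.

No match, Match, No match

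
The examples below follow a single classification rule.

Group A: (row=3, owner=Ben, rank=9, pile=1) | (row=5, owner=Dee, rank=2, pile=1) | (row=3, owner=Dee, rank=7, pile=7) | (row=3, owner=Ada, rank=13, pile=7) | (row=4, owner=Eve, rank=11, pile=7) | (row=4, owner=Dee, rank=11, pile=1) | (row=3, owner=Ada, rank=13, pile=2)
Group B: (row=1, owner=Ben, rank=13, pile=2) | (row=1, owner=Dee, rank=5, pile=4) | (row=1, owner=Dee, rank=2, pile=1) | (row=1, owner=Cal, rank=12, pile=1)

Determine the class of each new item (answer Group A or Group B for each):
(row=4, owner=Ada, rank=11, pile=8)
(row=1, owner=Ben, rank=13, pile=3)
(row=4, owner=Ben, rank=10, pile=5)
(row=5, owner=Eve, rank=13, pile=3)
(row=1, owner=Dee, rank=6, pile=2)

All 'Group A' examples share one property — row ≥ 3 — and every 'Group B' example lacks it.
(row=4, owner=Ada, rank=11, pile=8) — row = 4, hence Group A.
(row=1, owner=Ben, rank=13, pile=3) — row = 1, hence Group B.
(row=4, owner=Ben, rank=10, pile=5) — row = 4, hence Group A.
(row=5, owner=Eve, rank=13, pile=3) — row = 5, hence Group A.
(row=1, owner=Dee, rank=6, pile=2) — row = 1, hence Group B.

Group A, Group B, Group A, Group A, Group B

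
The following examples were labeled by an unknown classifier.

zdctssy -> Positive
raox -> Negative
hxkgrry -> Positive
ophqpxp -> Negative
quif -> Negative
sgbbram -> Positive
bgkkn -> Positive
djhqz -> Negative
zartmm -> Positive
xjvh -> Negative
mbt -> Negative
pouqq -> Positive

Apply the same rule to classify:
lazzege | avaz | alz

Every 'Positive' example satisfies: has a double letter. None of the 'Negative' examples do.
Positive: lazzege, since 'zz' doubled.
Negative: avaz, since no doubled letter.
Negative: alz, since no doubled letter.

Positive, Negative, Negative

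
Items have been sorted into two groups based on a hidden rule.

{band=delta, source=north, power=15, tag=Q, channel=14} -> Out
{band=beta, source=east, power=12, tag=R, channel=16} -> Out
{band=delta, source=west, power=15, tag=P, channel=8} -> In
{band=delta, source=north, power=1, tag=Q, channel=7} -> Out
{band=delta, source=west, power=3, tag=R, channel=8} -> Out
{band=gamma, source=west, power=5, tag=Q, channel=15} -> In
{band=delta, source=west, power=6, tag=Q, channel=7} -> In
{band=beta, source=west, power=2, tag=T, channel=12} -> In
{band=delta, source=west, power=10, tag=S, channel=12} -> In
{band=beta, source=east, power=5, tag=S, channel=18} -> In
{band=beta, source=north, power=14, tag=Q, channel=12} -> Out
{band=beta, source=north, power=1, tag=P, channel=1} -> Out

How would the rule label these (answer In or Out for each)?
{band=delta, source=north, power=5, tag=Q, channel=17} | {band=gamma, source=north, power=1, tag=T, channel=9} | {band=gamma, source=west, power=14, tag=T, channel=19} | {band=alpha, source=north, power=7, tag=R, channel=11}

The simplest hypothesis consistent with all the labels is: tag is not R AND source is not north.

Out, Out, In, Out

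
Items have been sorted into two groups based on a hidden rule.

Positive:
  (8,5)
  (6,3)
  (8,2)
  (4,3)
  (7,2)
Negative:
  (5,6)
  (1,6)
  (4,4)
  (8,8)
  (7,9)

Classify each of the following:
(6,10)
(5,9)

Negative, Negative

The rule appears to be: first > second.
(6,10): 6 < 10 — does not fit, so Negative.
(5,9): 5 < 9 — does not fit, so Negative.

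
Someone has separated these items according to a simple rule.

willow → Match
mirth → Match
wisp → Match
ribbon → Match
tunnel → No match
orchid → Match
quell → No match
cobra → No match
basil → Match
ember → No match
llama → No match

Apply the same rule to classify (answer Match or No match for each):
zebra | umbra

No match, No match

Every 'Match' example satisfies: contains 'i'. None of the 'No match' examples do.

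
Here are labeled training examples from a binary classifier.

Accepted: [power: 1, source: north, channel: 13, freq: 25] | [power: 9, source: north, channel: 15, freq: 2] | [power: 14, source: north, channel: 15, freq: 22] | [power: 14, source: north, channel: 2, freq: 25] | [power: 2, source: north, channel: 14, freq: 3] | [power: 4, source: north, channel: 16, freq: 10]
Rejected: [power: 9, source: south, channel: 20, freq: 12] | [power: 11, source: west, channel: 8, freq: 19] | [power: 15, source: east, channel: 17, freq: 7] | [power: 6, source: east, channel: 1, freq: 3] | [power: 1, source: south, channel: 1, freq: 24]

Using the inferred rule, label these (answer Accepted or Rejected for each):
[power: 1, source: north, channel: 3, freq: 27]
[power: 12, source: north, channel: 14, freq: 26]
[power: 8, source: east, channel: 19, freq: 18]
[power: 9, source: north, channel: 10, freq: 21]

A rule that fits every label: source is north — true of each 'Accepted' example, false of each 'Rejected' one.

Accepted, Accepted, Rejected, Accepted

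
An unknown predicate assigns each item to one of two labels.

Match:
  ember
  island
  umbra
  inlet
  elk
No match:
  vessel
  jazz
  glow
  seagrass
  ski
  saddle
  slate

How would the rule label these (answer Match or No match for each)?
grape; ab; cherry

No match, Match, No match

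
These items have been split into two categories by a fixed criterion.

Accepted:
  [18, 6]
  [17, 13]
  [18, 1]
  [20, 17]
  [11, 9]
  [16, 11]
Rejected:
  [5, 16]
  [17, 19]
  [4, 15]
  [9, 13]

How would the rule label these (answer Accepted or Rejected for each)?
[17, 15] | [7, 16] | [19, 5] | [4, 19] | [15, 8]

A rule that fits every label: first > second — true of each 'Accepted' example, false of each 'Rejected' one.
Accepted: [17, 15], since 17 > 15. Rejected: [7, 16], since 7 < 16. Accepted: [19, 5], since 19 > 5. Rejected: [4, 19], since 4 < 19. Accepted: [15, 8], since 15 > 8.

Accepted, Rejected, Accepted, Rejected, Accepted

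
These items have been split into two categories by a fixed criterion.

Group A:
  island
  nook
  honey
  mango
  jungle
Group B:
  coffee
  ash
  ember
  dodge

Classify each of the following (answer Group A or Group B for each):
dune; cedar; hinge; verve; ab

Group A, Group B, Group A, Group B, Group B

Checking candidate rules against both groups, what survives is: contains 'n'.
dune: has 'n' — fits, so Group A. cedar: no 'n' — lacks this property, so Group B. hinge: has 'n' — fits, so Group A. verve: no 'n' — lacks this property, so Group B. ab: no 'n' — lacks this property, so Group B.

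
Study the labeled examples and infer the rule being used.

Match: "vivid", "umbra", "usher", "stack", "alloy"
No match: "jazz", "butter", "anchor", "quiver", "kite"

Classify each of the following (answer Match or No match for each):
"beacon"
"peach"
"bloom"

One predicate separates the groups cleanly: odd length.

No match, Match, Match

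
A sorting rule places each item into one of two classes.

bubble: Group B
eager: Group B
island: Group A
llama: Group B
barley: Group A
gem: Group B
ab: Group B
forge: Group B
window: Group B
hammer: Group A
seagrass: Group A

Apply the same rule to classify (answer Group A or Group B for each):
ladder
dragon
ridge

Group A, Group A, Group B

Rule: length ≥ 6 AND contains 'a'. This holds for each 'Group A' example and fails for each 'Group B' one.
ladder → length 6, has 'a' → Group A.
dragon → length 6, has 'a' → Group A.
ridge → length 5, no 'a' → Group B.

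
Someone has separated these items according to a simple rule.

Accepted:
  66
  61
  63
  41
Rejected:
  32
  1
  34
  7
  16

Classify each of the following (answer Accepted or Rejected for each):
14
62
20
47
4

Rejected, Accepted, Rejected, Accepted, Rejected

Every 'Accepted' example satisfies: at least 41. None of the 'Rejected' examples do.
14 → 14 < 41 → Rejected. 62 → 62 ≥ 41 → Accepted. 20 → 20 < 41 → Rejected. 47 → 47 ≥ 41 → Accepted. 4 → 4 < 41 → Rejected.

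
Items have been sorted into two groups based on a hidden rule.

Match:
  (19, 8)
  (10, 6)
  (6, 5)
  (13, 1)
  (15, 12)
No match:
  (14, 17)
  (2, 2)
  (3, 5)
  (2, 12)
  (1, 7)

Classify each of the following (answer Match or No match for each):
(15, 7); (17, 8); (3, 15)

Match, Match, No match

Checking candidate rules against both groups, what survives is: first > second.
(15, 7): 15 > 7 — qualifies, so Match. (17, 8): 17 > 8 — qualifies, so Match. (3, 15): 3 < 15 — doesn't match, so No match.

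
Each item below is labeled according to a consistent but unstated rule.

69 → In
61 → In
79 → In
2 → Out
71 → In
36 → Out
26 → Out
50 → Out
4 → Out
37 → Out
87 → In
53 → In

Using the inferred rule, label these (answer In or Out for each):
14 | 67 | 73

Out, In, In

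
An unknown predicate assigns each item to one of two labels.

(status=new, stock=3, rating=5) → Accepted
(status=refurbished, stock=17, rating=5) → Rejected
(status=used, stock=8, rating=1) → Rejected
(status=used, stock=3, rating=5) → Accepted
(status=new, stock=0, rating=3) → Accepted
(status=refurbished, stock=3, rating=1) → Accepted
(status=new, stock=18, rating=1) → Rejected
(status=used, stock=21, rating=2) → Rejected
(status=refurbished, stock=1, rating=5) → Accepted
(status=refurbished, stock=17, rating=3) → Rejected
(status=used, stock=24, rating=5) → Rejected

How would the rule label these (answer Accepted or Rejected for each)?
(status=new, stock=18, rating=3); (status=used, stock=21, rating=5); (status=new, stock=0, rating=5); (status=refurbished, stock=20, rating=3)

The distinguishing property — stock ≤ 3 — holds for all the 'Accepted' cases and none of the 'Rejected' cases.
(status=new, stock=18, rating=3) — stock = 18, hence Rejected.
(status=used, stock=21, rating=5) — stock = 21, hence Rejected.
(status=new, stock=0, rating=5) — stock = 0, hence Accepted.
(status=refurbished, stock=20, rating=3) — stock = 20, hence Rejected.

Rejected, Rejected, Accepted, Rejected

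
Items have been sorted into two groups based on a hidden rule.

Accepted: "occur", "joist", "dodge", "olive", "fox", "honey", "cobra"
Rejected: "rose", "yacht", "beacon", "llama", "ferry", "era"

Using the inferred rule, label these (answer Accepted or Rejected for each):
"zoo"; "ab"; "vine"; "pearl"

Accepted, Rejected, Rejected, Rejected

The classifier is using: odd length AND contains 'o'.
"zoo" — length 3, has 'o', hence Accepted. "ab" — length 2, no 'o', hence Rejected. "vine" — length 4, no 'o', hence Rejected. "pearl" — length 5, no 'o', hence Rejected.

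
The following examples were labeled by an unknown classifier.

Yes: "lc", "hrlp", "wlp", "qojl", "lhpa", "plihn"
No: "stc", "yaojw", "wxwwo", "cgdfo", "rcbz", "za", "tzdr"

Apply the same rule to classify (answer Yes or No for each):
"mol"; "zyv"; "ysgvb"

Yes, No, No

One predicate separates the groups cleanly: contains 'l'.
"mol" — has 'l', hence Yes.
"zyv" — no 'l', hence No.
"ysgvb" — no 'l', hence No.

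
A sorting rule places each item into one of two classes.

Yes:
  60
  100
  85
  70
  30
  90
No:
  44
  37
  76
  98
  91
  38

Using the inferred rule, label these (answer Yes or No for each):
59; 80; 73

No, Yes, No

One predicate separates the groups cleanly: multiple of 5.
59 → 59 = 5·11 + 4 → No.
80 → 80 = 5·16 → Yes.
73 → 73 = 5·14 + 3 → No.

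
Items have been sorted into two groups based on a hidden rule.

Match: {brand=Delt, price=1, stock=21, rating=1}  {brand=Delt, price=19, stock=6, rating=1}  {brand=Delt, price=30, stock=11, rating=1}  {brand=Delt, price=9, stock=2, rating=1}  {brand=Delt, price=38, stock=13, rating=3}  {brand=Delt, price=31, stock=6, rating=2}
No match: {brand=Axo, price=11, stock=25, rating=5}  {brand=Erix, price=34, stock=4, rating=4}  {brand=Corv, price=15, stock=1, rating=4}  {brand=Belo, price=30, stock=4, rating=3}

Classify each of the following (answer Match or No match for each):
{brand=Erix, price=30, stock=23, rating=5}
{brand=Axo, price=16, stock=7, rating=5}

The pattern is that an item is 'Match' exactly when: brand is Delt.

No match, No match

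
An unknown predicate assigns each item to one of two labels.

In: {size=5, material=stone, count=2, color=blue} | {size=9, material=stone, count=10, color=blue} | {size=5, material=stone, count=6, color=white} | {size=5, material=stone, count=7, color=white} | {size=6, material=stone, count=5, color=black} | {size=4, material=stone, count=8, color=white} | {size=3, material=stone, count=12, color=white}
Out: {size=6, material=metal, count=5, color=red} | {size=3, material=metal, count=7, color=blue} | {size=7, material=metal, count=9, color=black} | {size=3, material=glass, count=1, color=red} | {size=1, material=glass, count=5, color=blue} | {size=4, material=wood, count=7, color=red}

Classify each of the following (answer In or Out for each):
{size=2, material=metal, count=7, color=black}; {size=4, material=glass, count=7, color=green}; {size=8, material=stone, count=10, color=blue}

Out, Out, In

All 'In' examples share one property — material is stone — and every 'Out' example lacks it.
{size=2, material=metal, count=7, color=black}: material is metal — fails the rule, so Out.
{size=4, material=glass, count=7, color=green}: material is glass — fails the rule, so Out.
{size=8, material=stone, count=10, color=blue}: material is stone — meets the rule, so In.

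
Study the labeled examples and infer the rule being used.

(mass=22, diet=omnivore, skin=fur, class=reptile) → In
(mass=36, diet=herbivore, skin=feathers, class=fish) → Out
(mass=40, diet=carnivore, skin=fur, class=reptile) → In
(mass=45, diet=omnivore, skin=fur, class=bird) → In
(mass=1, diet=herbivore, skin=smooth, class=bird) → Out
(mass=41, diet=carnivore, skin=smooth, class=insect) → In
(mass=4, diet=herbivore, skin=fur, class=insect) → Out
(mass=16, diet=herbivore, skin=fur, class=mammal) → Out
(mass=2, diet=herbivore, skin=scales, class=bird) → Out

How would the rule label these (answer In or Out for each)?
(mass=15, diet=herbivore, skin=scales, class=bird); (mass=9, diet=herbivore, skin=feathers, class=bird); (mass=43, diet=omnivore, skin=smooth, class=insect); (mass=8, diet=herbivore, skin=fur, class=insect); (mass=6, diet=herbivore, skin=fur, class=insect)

Out, Out, In, Out, Out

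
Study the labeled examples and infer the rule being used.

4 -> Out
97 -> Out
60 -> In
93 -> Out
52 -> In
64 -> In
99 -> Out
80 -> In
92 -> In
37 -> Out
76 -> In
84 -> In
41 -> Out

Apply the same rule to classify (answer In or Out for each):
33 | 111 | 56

The distinguishing property — even AND at least 37 — holds for all the 'In' cases and none of the 'Out' cases.
33 — 33 is odd, 33 < 37, hence Out.
111 — 111 is odd, 111 ≥ 37, hence Out.
56 — 56 is even, 56 ≥ 37, hence In.

Out, Out, In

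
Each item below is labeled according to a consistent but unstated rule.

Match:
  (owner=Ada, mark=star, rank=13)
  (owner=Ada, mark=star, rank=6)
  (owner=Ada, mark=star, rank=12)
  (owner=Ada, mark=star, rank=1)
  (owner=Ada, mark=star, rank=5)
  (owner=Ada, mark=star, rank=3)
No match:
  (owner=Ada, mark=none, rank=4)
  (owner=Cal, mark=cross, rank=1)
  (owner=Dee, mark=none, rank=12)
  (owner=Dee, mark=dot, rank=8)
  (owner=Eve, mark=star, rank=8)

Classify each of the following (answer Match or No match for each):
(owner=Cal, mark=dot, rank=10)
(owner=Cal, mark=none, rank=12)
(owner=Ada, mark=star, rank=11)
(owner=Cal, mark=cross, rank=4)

No match, No match, Match, No match

The pattern is that an item is 'Match' exactly when: owner is Ada AND mark is star.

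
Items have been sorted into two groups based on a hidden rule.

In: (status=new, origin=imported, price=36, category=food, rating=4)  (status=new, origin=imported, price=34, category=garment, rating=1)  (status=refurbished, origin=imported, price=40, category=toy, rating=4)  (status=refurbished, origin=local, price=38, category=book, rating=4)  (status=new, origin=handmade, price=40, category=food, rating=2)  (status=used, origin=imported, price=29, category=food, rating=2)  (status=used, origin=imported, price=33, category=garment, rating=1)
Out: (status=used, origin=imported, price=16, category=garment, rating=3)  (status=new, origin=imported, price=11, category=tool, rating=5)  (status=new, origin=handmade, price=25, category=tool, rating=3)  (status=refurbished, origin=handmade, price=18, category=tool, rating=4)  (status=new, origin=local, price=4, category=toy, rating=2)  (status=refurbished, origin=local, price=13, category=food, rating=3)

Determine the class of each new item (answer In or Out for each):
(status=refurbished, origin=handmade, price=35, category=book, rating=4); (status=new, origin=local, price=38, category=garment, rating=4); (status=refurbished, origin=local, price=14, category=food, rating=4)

A rule that fits every label: price ≥ 29 — true of each 'In' example, false of each 'Out' one.
(status=refurbished, origin=handmade, price=35, category=book, rating=4): price = 35 — qualifies, so In.
(status=new, origin=local, price=38, category=garment, rating=4): price = 38 — qualifies, so In.
(status=refurbished, origin=local, price=14, category=food, rating=4): price = 14 — doesn't match, so Out.

In, In, Out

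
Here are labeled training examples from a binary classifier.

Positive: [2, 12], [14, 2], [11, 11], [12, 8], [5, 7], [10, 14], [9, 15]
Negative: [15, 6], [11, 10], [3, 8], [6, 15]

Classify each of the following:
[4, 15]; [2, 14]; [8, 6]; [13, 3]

Negative, Positive, Positive, Positive

A rule that fits every label: sum is even — true of each 'Positive' example, false of each 'Negative' one.
[4, 15] → 4+15 = 19 → Negative. [2, 14] → 2+14 = 16 → Positive. [8, 6] → 8+6 = 14 → Positive. [13, 3] → 13+3 = 16 → Positive.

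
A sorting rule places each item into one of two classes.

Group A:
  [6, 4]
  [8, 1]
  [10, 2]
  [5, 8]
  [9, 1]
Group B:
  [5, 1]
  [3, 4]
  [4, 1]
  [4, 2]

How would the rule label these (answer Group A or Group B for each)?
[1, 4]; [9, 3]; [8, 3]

The rule appears to be: sum ≥ 9.
[1, 4] — 1+4 = 5, hence Group B.
[9, 3] — 9+3 = 12, hence Group A.
[8, 3] — 8+3 = 11, hence Group A.

Group B, Group A, Group A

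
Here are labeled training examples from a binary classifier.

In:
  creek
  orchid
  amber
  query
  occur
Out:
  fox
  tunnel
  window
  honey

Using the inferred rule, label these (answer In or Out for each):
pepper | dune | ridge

In, Out, In

Every 'In' example satisfies: contains 'r'. None of the 'Out' examples do.
In: pepper, since has 'r'. Out: dune, since no 'r'. In: ridge, since has 'r'.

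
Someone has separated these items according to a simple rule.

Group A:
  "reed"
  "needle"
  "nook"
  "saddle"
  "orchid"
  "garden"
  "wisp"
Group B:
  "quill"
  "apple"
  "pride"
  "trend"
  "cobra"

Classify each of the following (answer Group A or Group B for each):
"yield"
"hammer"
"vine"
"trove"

Group B, Group A, Group A, Group B

All 'Group A' examples share one property — even length — and every 'Group B' example lacks it.
"yield": Group B (length 5). "hammer": Group A (length 6). "vine": Group A (length 4). "trove": Group B (length 5).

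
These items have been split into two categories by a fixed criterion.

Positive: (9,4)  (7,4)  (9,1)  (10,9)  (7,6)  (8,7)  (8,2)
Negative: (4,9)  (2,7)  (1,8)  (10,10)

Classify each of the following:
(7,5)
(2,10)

The distinguishing property — first > second — holds for all the 'Positive' cases and none of the 'Negative' cases.
(7,5) — 7 > 5, hence Positive.
(2,10) — 2 < 10, hence Negative.

Positive, Negative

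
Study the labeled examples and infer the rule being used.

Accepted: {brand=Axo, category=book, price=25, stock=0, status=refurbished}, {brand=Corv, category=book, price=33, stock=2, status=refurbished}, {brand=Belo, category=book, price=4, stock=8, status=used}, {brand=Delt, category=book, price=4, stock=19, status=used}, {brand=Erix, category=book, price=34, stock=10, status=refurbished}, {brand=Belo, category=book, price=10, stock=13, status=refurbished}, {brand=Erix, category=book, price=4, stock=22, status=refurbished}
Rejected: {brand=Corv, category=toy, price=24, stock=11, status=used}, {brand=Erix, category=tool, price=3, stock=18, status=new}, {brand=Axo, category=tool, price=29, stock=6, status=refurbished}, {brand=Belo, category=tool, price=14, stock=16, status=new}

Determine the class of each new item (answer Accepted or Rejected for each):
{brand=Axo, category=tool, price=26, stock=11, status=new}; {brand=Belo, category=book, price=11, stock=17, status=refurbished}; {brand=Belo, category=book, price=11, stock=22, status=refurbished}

One predicate separates the groups cleanly: category is book.
{brand=Axo, category=tool, price=26, stock=11, status=new}: category is tool, does not fit → Rejected.
{brand=Belo, category=book, price=11, stock=17, status=refurbished}: category is book, satisfies this → Accepted.
{brand=Belo, category=book, price=11, stock=22, status=refurbished}: category is book, satisfies this → Accepted.

Rejected, Accepted, Accepted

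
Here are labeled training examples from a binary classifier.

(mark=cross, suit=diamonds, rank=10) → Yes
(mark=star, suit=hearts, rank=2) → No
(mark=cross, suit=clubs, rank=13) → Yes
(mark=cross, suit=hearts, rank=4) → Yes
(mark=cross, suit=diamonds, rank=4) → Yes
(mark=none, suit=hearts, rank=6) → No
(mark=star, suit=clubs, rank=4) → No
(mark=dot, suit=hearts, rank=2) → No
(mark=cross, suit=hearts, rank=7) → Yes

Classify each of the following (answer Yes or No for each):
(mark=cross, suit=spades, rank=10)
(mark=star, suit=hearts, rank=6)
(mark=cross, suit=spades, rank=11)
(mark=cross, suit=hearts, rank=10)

Looking at the examples, the only property every 'Yes' case has and every 'No' case lacks is: mark is cross.
(mark=cross, suit=spades, rank=10): mark is cross, qualifies → Yes. (mark=star, suit=hearts, rank=6): mark is star, does not fit → No. (mark=cross, suit=spades, rank=11): mark is cross, qualifies → Yes. (mark=cross, suit=hearts, rank=10): mark is cross, qualifies → Yes.

Yes, No, Yes, Yes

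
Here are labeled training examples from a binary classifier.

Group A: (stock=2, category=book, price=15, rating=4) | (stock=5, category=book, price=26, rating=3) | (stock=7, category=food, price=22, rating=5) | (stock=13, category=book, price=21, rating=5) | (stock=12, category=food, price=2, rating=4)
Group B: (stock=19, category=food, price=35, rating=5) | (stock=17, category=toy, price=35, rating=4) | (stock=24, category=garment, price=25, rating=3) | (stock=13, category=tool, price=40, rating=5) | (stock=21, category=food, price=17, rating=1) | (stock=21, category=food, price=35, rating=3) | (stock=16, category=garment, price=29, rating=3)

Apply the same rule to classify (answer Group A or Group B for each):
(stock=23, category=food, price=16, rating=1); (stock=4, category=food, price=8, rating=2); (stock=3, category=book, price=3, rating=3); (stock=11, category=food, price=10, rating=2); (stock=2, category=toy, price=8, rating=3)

The rule appears to be: price ≤ 26 AND stock ≤ 13.

Group B, Group A, Group A, Group A, Group A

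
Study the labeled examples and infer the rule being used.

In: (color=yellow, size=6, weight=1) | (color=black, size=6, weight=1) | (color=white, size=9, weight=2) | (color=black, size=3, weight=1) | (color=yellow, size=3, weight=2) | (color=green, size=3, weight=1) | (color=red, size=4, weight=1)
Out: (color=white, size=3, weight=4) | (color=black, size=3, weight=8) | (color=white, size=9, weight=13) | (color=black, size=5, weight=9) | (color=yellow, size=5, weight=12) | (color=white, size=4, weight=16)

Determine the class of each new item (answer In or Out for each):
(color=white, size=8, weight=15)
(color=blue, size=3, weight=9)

Out, Out

A rule that fits every label: weight ≤ 2 — true of each 'In' example, false of each 'Out' one.
(color=white, size=8, weight=15): weight = 15, lacks this property → Out.
(color=blue, size=3, weight=9): weight = 9, lacks this property → Out.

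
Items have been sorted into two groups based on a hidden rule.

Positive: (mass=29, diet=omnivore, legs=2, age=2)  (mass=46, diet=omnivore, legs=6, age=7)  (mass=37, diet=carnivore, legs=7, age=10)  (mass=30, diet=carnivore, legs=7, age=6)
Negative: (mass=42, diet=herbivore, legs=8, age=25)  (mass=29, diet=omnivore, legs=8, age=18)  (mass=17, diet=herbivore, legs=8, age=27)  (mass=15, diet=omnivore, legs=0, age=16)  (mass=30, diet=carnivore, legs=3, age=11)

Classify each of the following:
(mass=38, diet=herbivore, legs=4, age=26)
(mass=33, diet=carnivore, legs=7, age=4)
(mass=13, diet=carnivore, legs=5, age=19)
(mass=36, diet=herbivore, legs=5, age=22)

Negative, Positive, Negative, Negative

Rule: age ≤ 10. This holds for each 'Positive' example and fails for each 'Negative' one.
(mass=38, diet=herbivore, legs=4, age=26): age = 26 — does not fit, so Negative. (mass=33, diet=carnivore, legs=7, age=4): age = 4 — fits, so Positive. (mass=13, diet=carnivore, legs=5, age=19): age = 19 — does not fit, so Negative. (mass=36, diet=herbivore, legs=5, age=22): age = 22 — does not fit, so Negative.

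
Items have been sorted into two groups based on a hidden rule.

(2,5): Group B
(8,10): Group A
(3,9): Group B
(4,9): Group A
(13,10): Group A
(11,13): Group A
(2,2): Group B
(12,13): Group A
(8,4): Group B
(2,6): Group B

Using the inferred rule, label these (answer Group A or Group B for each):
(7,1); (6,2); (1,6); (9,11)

All 'Group A' examples share one property — sum ≥ 13 — and every 'Group B' example lacks it.

Group B, Group B, Group B, Group A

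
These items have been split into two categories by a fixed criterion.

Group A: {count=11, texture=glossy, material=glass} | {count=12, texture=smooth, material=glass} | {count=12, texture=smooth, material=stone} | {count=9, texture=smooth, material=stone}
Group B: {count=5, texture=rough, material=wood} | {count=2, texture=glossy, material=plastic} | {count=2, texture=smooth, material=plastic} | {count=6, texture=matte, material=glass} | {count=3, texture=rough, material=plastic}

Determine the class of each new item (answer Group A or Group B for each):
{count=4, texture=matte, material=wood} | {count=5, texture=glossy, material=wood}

Group B, Group B

The pattern is that an item is 'Group A' exactly when: count ≥ 9.
{count=4, texture=matte, material=wood}: count = 4 — doesn't match, so Group B.
{count=5, texture=glossy, material=wood}: count = 5 — doesn't match, so Group B.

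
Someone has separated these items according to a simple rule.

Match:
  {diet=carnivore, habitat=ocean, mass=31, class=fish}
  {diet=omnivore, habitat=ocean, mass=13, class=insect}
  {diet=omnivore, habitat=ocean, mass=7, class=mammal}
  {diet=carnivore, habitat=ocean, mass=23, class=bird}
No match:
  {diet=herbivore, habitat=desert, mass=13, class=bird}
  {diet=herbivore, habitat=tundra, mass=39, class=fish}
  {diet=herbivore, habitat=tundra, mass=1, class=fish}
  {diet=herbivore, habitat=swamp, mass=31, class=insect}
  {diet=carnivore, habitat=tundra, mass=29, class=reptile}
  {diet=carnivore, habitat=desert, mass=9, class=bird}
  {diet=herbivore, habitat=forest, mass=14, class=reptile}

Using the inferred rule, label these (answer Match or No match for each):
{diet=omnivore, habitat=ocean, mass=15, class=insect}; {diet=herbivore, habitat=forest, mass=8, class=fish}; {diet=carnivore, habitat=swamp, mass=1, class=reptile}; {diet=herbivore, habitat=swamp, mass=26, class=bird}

Comparing the two groups points to one rule — habitat is ocean.
{diet=omnivore, habitat=ocean, mass=15, class=insect}: habitat is ocean, meets the rule → Match. {diet=herbivore, habitat=forest, mass=8, class=fish}: habitat is forest, doesn't qualify → No match. {diet=carnivore, habitat=swamp, mass=1, class=reptile}: habitat is swamp, doesn't qualify → No match. {diet=herbivore, habitat=swamp, mass=26, class=bird}: habitat is swamp, doesn't qualify → No match.

Match, No match, No match, No match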